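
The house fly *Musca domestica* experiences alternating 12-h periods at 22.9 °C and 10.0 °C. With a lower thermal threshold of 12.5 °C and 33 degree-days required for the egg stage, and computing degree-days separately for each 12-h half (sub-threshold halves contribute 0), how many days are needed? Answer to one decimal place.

6.3 days

Day half: max(0, 22.9 − 12.5) × 0.5 = 10.4 × 0.5 = 5.20 DD.
Night half: max(0, 10.0 − 12.5) × 0.5 = 0.0 × 0.5 = 0.00 DD.
Per 24 h: 5.20 DD/day.
Duration = 33 / 5.20 = 6.346 ≈ 6.3 days.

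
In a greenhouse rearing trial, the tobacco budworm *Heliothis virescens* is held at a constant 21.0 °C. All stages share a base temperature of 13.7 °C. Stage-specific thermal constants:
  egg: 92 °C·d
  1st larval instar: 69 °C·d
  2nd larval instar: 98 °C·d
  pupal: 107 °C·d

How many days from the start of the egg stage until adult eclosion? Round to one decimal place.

Daily accumulation at 21.0 °C = 21.0 − 13.7 = 7.3 DD/day.
Total K = 92 + 69 + 98 + 107 = 366 DD.
Total duration = 366 / 7.3 = 50.137 ≈ 50.1 days.

50.1 days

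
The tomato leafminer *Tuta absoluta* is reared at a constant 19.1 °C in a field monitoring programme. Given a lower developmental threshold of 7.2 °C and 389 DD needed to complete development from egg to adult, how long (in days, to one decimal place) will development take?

32.7 days

Daily accumulation = 19.1 − 7.2 = 11.9 DD/day.
Duration = 389 / 11.9 = 32.689 ≈ 32.7 days.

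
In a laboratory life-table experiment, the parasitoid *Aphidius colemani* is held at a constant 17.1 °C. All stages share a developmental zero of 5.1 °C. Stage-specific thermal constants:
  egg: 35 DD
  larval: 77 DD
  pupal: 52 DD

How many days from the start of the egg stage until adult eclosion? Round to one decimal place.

13.7 days

Daily accumulation at 17.1 °C = 17.1 − 5.1 = 12.0 DD/day.
Total K = 35 + 77 + 52 = 164 DD.
Total duration = 164 / 12.0 = 13.667 ≈ 13.7 days.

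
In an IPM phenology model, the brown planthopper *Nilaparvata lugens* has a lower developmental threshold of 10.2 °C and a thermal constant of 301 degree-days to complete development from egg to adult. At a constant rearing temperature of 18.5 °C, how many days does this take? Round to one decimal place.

Daily accumulation = 18.5 − 10.2 = 8.3 DD/day.
Duration = 301 / 8.3 = 36.265 ≈ 36.3 days.

36.3 days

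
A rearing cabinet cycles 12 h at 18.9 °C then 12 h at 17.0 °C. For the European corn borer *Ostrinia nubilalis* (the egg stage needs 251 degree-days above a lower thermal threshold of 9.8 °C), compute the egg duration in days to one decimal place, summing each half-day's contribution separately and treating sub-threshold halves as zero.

Day half: max(0, 18.9 − 9.8) × 0.5 = 9.1 × 0.5 = 4.55 DD.
Night half: max(0, 17.0 − 9.8) × 0.5 = 7.2 × 0.5 = 3.60 DD.
Per 24 h: 8.15 DD/day.
Duration = 251 / 8.15 = 30.798 ≈ 30.8 days.

30.8 days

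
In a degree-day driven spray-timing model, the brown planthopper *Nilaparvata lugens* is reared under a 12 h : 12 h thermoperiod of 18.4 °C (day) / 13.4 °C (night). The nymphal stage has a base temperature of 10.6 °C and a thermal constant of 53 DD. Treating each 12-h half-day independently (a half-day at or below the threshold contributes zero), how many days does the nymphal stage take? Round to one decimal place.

10.0 days

Day half: max(0, 18.4 − 10.6) × 0.5 = 7.8 × 0.5 = 3.90 DD.
Night half: max(0, 13.4 − 10.6) × 0.5 = 2.8 × 0.5 = 1.40 DD.
Per 24 h: 5.30 DD/day.
Duration = 53 / 5.30 = 10.000 ≈ 10.0 days.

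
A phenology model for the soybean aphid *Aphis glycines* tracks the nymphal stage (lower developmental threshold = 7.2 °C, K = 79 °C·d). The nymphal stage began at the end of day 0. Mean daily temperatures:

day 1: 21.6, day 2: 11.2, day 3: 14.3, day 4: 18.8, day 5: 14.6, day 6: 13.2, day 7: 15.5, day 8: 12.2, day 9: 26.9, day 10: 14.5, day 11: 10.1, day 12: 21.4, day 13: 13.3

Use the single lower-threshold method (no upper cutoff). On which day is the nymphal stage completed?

day 9

Daily DD above 7.2 °C: 14.4, 4.0, 7.1, 11.6, 7.4, 6.0, 8.3, 5.0, 19.7, 7.3, 2.9, 14.2, 6.1.
Cumulative: 14.4, 18.4, 25.5, 37.1, 44.5, 50.5, 58.8, 63.8, 83.5, 90.8, 93.7, 107.9, 114.0.
The total first reaches 79 DD on day 9.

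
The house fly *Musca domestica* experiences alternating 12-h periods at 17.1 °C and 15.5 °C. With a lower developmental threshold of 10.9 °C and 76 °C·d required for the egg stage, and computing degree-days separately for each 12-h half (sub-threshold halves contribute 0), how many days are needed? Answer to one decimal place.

Day half: max(0, 17.1 − 10.9) × 0.5 = 6.2 × 0.5 = 3.10 DD.
Night half: max(0, 15.5 − 10.9) × 0.5 = 4.6 × 0.5 = 2.30 DD.
Per 24 h: 5.40 DD/day.
Duration = 76 / 5.40 = 14.074 ≈ 14.1 days.

14.1 days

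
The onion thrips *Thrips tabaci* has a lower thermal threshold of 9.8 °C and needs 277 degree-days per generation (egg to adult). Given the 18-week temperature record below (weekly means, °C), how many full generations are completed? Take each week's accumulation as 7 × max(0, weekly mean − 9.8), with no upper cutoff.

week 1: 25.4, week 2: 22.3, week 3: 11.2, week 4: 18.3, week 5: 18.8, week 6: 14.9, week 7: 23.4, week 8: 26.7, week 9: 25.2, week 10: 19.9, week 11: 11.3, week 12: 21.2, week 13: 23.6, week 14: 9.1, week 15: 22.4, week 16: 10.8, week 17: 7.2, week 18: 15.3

3 generations

Weekly DD (7 × max(0, T̄ − 9.8)): 109.2, 87.5, 9.8, 59.5, 63.0, 35.7, 95.2, 118.3, 107.8, 70.7, 10.5, 79.8, 96.6, 0.0, 88.2, 7.0, 0.0, 38.5.
Season total = 1077.3 DD.
Complete generations = ⌊1077.3 / 277⌋ = 3.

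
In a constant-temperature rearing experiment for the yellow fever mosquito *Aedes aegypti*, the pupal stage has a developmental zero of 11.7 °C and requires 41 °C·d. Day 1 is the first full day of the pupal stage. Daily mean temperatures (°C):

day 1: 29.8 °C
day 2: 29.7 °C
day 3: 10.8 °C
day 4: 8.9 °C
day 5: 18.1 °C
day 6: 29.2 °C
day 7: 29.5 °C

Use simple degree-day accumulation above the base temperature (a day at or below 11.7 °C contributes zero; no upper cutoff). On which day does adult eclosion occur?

Daily DD above 11.7 °C: 18.1, 18.0, 0.0, 0.0, 6.4, 17.5, 17.8.
Cumulative: 18.1, 36.1, 36.1, 36.1, 42.5, 60.0, 77.8.
The total first reaches 41 DD on day 5.

day 5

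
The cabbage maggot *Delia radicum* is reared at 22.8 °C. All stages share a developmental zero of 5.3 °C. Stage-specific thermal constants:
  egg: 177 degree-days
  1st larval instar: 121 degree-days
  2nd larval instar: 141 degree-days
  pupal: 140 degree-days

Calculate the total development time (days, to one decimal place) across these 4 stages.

Daily accumulation at 22.8 °C = 22.8 − 5.3 = 17.5 DD/day.
Total K = 177 + 121 + 141 + 140 = 579 DD.
Total duration = 579 / 17.5 = 33.086 ≈ 33.1 days.

33.1 days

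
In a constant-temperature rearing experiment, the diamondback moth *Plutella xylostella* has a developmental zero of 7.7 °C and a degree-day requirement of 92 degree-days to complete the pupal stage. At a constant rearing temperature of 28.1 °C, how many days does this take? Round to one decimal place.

Daily accumulation = 28.1 − 7.7 = 20.4 DD/day.
Duration = 92 / 20.4 = 4.510 ≈ 4.5 days.

4.5 days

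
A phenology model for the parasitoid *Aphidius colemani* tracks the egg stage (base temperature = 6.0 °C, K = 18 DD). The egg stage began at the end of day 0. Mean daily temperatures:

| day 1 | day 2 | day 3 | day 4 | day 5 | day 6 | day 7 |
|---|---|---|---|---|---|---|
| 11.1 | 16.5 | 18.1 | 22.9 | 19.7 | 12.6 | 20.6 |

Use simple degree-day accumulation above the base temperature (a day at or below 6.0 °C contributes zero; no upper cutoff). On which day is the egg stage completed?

day 3

Daily DD above 6.0 °C: 5.1, 10.5, 12.1, 16.9, 13.7, 6.6, 14.6.
Cumulative: 5.1, 15.6, 27.7, 44.6, 58.3, 64.9, 79.5.
The total first reaches 18 DD on day 3.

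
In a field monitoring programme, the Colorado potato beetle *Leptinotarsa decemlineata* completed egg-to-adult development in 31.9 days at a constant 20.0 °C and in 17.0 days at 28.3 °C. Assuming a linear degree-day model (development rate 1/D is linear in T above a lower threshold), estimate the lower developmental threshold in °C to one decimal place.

10.5 °C

Under the model K = D·(T − T_b), so D₁·(T₁ − T_b) = D₂·(T₂ − T_b).
31.9·(20.0 − T_b) = 17.0·(28.3 − T_b)
T_b = (31.9·20.0 − 17.0·28.3) / (31.9 − 17.0) = 156.90 / 14.9 = 10.530 °C ≈ 10.5 °C.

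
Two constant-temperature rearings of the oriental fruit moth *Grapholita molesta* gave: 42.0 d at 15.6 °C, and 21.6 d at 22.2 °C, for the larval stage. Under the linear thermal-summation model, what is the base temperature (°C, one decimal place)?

Equal thermal constants: D₁(T₁ − T_b) = D₂(T₂ − T_b).
42.0·(15.6 − T_b) = 21.6·(22.2 − T_b)
T_b = (42.0·15.6 − 21.6·22.2) / (42.0 − 21.6) = 175.68 / 20.4 = 8.612 °C ≈ 8.6 °C.

8.6 °C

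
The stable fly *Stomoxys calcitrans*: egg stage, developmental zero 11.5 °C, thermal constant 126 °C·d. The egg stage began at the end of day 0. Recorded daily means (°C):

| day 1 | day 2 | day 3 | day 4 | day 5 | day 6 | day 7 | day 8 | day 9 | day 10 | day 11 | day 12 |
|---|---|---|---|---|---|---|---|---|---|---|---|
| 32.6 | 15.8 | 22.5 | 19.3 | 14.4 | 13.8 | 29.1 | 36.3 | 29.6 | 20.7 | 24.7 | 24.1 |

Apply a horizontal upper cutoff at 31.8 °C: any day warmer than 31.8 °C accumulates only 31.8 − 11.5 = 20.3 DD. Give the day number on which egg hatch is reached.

day 11

Daily DD above 11.5 °C (capped at 20.3): 20.3, 4.3, 11.0, 7.8, 2.9, 2.3, 17.6, 20.3, 18.1, 9.2, 13.2, 12.6.
Cumulative: 20.3, 24.6, 35.6, 43.4, 46.3, 48.6, 66.2, 86.5, 104.6, 113.8, 127.0, 139.6.
The total first reaches 126 DD on day 11.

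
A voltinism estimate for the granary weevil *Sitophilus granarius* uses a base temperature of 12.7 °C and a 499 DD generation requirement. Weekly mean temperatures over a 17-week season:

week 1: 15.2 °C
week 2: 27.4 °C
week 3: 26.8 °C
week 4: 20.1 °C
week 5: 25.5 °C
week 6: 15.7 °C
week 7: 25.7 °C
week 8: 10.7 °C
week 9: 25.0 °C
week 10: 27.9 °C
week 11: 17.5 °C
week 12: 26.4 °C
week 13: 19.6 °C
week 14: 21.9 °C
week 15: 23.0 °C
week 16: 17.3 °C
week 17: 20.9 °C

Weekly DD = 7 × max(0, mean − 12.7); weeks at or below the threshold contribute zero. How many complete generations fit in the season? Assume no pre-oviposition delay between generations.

Weekly DD (7 × max(0, T̄ − 12.7)): 17.5, 102.9, 98.7, 51.8, 89.6, 21.0, 91.0, 0.0, 86.1, 106.4, 33.6, 95.9, 48.3, 64.4, 72.1, 32.2, 57.4.
Season total = 1068.9 DD.
Complete generations = ⌊1068.9 / 499⌋ = 2.

2 generations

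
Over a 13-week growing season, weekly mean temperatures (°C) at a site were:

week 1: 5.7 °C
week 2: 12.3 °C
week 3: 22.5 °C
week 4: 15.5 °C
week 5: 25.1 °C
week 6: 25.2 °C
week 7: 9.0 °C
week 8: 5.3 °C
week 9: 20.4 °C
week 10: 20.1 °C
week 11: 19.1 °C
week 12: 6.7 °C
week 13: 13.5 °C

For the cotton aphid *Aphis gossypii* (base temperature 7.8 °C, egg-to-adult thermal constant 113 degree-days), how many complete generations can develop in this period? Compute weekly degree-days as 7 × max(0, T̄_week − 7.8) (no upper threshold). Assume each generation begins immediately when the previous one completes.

6 generations

Weekly DD (7 × max(0, T̄ − 7.8)): 0.0, 31.5, 102.9, 53.9, 121.1, 121.8, 8.4, 0.0, 88.2, 86.1, 79.1, 0.0, 39.9.
Season total = 732.9 DD.
Complete generations = ⌊732.9 / 113⌋ = 6.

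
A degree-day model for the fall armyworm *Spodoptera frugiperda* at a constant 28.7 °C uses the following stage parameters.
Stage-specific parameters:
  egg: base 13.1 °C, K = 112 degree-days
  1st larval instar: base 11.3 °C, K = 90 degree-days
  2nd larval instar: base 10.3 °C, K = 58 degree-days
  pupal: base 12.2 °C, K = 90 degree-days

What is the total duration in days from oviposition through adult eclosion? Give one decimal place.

21.0 days

egg: 112 / (28.7 − 13.1) = 112 / 15.6 = 7.179 d.
1st larval instar: 90 / (28.7 − 11.3) = 90 / 17.4 = 5.172 d.
2nd larval instar: 58 / (28.7 − 10.3) = 58 / 18.4 = 3.152 d.
pupal: 90 / (28.7 − 12.2) = 90 / 16.5 = 5.455 d.
Sum = 20.959 ≈ 21.0 days.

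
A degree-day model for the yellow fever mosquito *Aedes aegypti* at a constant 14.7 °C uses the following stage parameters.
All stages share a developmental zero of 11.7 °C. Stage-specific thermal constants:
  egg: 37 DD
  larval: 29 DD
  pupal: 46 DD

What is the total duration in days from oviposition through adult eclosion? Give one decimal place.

37.3 days

Daily accumulation at 14.7 °C = 14.7 − 11.7 = 3.0 DD/day.
Total K = 37 + 29 + 46 = 112 DD.
Total duration = 112 / 3.0 = 37.333 ≈ 37.3 days.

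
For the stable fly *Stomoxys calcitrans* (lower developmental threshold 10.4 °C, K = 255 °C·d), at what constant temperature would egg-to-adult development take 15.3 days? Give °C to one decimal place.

Required daily accumulation = 255 / 15.3 = 16.667 DD/day.
T = T_base + 16.667 = 10.4 + 16.667 = 27.067 ≈ 27.1 °C.

27.1 °C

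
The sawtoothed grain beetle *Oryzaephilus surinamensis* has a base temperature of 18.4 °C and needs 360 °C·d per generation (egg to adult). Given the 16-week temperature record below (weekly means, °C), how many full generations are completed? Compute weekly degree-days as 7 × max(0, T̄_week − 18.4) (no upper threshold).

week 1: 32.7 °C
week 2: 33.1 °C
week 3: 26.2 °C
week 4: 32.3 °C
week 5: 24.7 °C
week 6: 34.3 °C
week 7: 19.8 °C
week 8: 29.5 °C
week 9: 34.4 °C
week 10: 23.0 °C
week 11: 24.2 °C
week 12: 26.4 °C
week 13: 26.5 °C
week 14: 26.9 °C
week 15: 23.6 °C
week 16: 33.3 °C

3 generations

Weekly DD (7 × max(0, T̄ − 18.4)): 100.1, 102.9, 54.6, 97.3, 44.1, 111.3, 9.8, 77.7, 112.0, 32.2, 40.6, 56.0, 56.7, 59.5, 36.4, 104.3.
Season total = 1095.5 DD.
Complete generations = ⌊1095.5 / 360⌋ = 3.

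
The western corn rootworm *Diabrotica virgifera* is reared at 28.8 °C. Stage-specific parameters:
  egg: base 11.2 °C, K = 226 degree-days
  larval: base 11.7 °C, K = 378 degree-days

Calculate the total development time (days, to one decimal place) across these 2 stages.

34.9 days

egg: 226 / (28.8 − 11.2) = 226 / 17.6 = 12.841 d.
larval: 378 / (28.8 − 11.7) = 378 / 17.1 = 22.105 d.
Sum = 34.946 ≈ 34.9 days.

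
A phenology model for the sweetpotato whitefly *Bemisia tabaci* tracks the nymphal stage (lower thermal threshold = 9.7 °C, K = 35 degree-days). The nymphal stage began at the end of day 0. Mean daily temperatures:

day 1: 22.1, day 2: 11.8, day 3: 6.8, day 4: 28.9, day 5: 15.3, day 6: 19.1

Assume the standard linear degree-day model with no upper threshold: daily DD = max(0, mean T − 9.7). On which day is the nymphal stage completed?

day 5

Daily DD above 9.7 °C: 12.4, 2.1, 0.0, 19.2, 5.6, 9.4.
Cumulative: 12.4, 14.5, 14.5, 33.7, 39.3, 48.7.
The total first reaches 35 DD on day 5.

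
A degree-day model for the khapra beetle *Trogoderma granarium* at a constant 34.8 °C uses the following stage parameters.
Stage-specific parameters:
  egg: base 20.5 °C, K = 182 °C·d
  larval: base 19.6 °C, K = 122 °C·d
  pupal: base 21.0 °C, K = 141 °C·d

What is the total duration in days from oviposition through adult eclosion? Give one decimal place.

31.0 days

egg: 182 / (34.8 − 20.5) = 182 / 14.3 = 12.727 d.
larval: 122 / (34.8 − 19.6) = 122 / 15.2 = 8.026 d.
pupal: 141 / (34.8 − 21.0) = 141 / 13.8 = 10.217 d.
Sum = 30.971 ≈ 31.0 days.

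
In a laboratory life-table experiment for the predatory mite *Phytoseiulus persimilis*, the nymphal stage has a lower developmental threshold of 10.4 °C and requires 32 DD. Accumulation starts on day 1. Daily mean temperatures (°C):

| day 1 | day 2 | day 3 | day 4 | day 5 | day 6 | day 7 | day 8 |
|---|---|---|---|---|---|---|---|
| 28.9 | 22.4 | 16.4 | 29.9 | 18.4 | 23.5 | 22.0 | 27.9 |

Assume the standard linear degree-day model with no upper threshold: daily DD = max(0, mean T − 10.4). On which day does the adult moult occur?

Daily DD above 10.4 °C: 18.5, 12.0, 6.0, 19.5, 8.0, 13.1, 11.6, 17.5.
Cumulative: 18.5, 30.5, 36.5, 56.0, 64.0, 77.1, 88.7, 106.2.
The total first reaches 32 DD on day 3.

day 3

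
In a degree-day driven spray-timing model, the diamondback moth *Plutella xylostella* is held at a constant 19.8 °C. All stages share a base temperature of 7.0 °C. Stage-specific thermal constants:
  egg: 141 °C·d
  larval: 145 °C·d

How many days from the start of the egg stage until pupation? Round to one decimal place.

Daily accumulation at 19.8 °C = 19.8 − 7.0 = 12.8 DD/day.
Total K = 141 + 145 = 286 DD.
Total duration = 286 / 12.8 = 22.344 ≈ 22.3 days.

22.3 days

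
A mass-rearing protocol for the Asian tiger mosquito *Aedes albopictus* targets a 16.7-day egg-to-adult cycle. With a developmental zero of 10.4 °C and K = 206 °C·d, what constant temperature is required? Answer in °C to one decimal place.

Required daily accumulation = 206 / 16.7 = 12.335 DD/day.
T = T_base + 12.335 = 10.4 + 12.335 = 22.735 ≈ 22.7 °C.

22.7 °C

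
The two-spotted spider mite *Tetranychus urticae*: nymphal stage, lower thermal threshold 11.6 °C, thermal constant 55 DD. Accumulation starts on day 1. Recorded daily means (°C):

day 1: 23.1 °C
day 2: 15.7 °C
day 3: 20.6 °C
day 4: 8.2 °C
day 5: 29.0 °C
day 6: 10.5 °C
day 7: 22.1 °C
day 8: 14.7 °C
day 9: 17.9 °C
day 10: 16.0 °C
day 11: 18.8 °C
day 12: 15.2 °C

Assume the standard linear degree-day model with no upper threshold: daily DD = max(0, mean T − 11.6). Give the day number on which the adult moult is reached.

Daily DD above 11.6 °C: 11.5, 4.1, 9.0, 0.0, 17.4, 0.0, 10.5, 3.1, 6.3, 4.4, 7.2, 3.6.
Cumulative: 11.5, 15.6, 24.6, 24.6, 42.0, 42.0, 52.5, 55.6, 61.9, 66.3, 73.5, 77.1.
The total first reaches 55 DD on day 8.

day 8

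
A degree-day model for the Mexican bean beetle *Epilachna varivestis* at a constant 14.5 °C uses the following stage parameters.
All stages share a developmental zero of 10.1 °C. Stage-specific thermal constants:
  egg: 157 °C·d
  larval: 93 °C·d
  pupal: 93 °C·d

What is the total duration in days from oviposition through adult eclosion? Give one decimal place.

78.0 days

Daily accumulation at 14.5 °C = 14.5 − 10.1 = 4.4 DD/day.
Total K = 157 + 93 + 93 = 343 DD.
Total duration = 343 / 4.4 = 77.955 ≈ 78.0 days.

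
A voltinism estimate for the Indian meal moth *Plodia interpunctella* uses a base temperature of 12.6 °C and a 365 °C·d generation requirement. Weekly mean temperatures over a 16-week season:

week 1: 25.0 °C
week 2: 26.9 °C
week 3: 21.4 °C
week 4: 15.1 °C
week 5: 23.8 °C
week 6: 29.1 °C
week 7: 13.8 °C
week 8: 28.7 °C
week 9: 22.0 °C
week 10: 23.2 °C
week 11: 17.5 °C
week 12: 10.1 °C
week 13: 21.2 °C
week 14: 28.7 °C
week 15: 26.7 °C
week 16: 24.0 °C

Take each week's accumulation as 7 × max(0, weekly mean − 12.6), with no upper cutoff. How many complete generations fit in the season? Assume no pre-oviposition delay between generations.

Weekly DD (7 × max(0, T̄ − 12.6)): 86.8, 100.1, 61.6, 17.5, 78.4, 115.5, 8.4, 112.7, 65.8, 74.2, 34.3, 0.0, 60.2, 112.7, 98.7, 79.8.
Season total = 1106.7 DD.
Complete generations = ⌊1106.7 / 365⌋ = 3.

3 generations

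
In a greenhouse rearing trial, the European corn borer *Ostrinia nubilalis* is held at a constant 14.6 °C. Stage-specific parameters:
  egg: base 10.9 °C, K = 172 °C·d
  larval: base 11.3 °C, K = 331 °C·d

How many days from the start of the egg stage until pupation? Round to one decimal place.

146.8 days

egg: 172 / (14.6 − 10.9) = 172 / 3.7 = 46.486 d.
larval: 331 / (14.6 − 11.3) = 331 / 3.3 = 100.303 d.
Sum = 146.790 ≈ 146.8 days.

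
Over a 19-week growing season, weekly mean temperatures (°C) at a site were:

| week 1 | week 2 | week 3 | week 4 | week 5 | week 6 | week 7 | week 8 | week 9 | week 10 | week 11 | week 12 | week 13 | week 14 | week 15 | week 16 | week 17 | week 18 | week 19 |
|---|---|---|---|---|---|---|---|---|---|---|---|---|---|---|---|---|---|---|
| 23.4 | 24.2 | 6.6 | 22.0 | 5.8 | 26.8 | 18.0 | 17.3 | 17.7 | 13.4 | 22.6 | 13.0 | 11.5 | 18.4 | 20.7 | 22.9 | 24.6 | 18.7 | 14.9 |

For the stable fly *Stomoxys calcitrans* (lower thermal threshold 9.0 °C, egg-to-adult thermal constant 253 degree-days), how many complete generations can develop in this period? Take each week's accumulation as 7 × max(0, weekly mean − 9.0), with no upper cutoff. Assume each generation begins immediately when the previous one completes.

4 generations

Weekly DD (7 × max(0, T̄ − 9.0)): 100.8, 106.4, 0.0, 91.0, 0.0, 124.6, 63.0, 58.1, 60.9, 30.8, 95.2, 28.0, 17.5, 65.8, 81.9, 97.3, 109.2, 67.9, 41.3.
Season total = 1239.7 DD.
Complete generations = ⌊1239.7 / 253⌋ = 4.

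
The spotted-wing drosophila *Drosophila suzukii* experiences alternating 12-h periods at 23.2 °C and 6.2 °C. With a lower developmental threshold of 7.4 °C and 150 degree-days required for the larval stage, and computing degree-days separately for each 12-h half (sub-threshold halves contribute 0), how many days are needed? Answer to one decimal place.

Day half: max(0, 23.2 − 7.4) × 0.5 = 15.8 × 0.5 = 7.90 DD.
Night half: max(0, 6.2 − 7.4) × 0.5 = 0.0 × 0.5 = 0.00 DD.
Per 24 h: 7.90 DD/day.
Duration = 150 / 7.90 = 18.987 ≈ 19.0 days.

19.0 days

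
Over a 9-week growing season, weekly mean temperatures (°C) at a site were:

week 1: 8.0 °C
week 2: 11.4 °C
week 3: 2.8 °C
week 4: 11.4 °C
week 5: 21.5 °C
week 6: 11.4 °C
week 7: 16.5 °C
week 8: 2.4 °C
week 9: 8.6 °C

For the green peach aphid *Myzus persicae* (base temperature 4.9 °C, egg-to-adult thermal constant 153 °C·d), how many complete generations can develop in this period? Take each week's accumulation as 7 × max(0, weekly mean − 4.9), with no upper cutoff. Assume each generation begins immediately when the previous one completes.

2 generations

Weekly DD (7 × max(0, T̄ − 4.9)): 21.7, 45.5, 0.0, 45.5, 116.2, 45.5, 81.2, 0.0, 25.9.
Season total = 381.5 DD.
Complete generations = ⌊381.5 / 153⌋ = 2.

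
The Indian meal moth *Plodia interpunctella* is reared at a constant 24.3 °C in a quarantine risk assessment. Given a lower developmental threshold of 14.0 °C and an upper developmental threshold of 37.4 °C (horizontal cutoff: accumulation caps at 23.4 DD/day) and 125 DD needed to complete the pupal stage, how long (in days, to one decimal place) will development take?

12.1 days

Daily accumulation = 24.3 − 14.0 = 10.3 DD/day.
Duration = 125 / 10.3 = 12.136 ≈ 12.1 days.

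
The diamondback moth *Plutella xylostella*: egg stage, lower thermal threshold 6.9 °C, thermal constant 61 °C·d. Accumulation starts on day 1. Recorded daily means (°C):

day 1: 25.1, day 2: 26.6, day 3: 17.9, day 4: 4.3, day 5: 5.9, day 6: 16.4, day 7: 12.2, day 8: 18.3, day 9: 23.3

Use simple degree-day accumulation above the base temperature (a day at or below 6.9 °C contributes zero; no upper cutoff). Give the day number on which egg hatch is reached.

Daily DD above 6.9 °C: 18.2, 19.7, 11.0, 0.0, 0.0, 9.5, 5.3, 11.4, 16.4.
Cumulative: 18.2, 37.9, 48.9, 48.9, 48.9, 58.4, 63.7, 75.1, 91.5.
The total first reaches 61 DD on day 7.

day 7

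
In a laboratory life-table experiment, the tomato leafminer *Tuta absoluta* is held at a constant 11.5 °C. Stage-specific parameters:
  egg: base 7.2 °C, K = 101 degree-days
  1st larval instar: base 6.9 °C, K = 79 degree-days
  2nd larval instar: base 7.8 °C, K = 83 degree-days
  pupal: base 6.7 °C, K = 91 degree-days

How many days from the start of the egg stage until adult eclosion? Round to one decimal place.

egg: 101 / (11.5 − 7.2) = 101 / 4.3 = 23.488 d.
1st larval instar: 79 / (11.5 − 6.9) = 79 / 4.6 = 17.174 d.
2nd larval instar: 83 / (11.5 − 7.8) = 83 / 3.7 = 22.432 d.
pupal: 91 / (11.5 − 6.7) = 91 / 4.8 = 18.958 d.
Sum = 82.053 ≈ 82.1 days.

82.1 days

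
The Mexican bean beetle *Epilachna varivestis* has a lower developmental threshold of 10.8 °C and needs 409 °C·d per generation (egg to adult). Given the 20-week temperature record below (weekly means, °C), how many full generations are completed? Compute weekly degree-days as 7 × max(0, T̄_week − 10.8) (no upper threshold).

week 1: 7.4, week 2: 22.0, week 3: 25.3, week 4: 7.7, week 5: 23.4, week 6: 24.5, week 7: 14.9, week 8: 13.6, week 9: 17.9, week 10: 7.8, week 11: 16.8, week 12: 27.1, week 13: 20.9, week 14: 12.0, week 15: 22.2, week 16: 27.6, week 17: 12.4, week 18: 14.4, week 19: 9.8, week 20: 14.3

2 generations

Weekly DD (7 × max(0, T̄ − 10.8)): 0.0, 78.4, 101.5, 0.0, 88.2, 95.9, 28.7, 19.6, 49.7, 0.0, 42.0, 114.1, 70.7, 8.4, 79.8, 117.6, 11.2, 25.2, 0.0, 24.5.
Season total = 955.5 DD.
Complete generations = ⌊955.5 / 409⌋ = 2.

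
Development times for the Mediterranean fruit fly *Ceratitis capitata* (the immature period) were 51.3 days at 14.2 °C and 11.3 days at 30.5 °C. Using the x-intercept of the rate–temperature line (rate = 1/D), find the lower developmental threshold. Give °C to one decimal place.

Equal thermal constants: D₁(T₁ − T_b) = D₂(T₂ − T_b).
51.3·(14.2 − T_b) = 11.3·(30.5 − T_b)
T_b = (51.3·14.2 − 11.3·30.5) / (51.3 − 11.3) = 383.81 / 40.0 = 9.595 °C ≈ 9.6 °C.

9.6 °C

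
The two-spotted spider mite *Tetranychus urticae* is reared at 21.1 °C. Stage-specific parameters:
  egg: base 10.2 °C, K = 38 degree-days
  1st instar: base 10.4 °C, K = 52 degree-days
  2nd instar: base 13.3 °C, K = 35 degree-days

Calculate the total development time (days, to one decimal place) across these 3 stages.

12.8 days

egg: 38 / (21.1 − 10.2) = 38 / 10.9 = 3.486 d.
1st instar: 52 / (21.1 − 10.4) = 52 / 10.7 = 4.860 d.
2nd instar: 35 / (21.1 − 13.3) = 35 / 7.8 = 4.487 d.
Sum = 12.833 ≈ 12.8 days.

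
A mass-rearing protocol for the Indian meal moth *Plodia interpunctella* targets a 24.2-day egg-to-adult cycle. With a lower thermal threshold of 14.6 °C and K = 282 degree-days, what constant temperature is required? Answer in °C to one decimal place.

26.3 °C

Required daily accumulation = 282 / 24.2 = 11.653 DD/day.
T = T_base + 11.653 = 14.6 + 11.653 = 26.253 ≈ 26.3 °C.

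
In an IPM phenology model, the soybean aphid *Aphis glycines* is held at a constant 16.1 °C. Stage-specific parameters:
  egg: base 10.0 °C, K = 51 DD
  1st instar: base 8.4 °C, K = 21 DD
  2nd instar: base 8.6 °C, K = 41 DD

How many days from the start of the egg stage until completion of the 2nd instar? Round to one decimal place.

16.6 days

egg: 51 / (16.1 − 10.0) = 51 / 6.1 = 8.361 d.
1st instar: 21 / (16.1 − 8.4) = 21 / 7.7 = 2.727 d.
2nd instar: 41 / (16.1 − 8.6) = 41 / 7.5 = 5.467 d.
Sum = 16.555 ≈ 16.6 days.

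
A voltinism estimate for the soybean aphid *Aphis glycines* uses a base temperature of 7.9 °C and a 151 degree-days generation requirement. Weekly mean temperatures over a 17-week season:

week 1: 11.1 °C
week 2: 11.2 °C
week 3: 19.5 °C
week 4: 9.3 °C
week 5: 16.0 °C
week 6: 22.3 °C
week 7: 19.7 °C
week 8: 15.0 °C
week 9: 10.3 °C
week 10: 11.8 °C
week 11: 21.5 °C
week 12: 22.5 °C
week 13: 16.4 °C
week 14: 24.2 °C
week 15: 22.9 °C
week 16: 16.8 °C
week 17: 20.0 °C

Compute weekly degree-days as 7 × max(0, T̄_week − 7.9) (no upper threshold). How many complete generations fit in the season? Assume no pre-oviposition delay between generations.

Weekly DD (7 × max(0, T̄ − 7.9)): 22.4, 23.1, 81.2, 9.8, 56.7, 100.8, 82.6, 49.7, 16.8, 27.3, 95.2, 102.2, 59.5, 114.1, 105.0, 62.3, 84.7.
Season total = 1093.4 DD.
Complete generations = ⌊1093.4 / 151⌋ = 7.

7 generations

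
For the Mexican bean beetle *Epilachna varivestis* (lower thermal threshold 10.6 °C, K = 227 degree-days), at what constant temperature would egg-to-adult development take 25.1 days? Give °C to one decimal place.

Required daily accumulation = 227 / 25.1 = 9.044 DD/day.
T = T_base + 9.044 = 10.6 + 9.044 = 19.644 ≈ 19.6 °C.

19.6 °C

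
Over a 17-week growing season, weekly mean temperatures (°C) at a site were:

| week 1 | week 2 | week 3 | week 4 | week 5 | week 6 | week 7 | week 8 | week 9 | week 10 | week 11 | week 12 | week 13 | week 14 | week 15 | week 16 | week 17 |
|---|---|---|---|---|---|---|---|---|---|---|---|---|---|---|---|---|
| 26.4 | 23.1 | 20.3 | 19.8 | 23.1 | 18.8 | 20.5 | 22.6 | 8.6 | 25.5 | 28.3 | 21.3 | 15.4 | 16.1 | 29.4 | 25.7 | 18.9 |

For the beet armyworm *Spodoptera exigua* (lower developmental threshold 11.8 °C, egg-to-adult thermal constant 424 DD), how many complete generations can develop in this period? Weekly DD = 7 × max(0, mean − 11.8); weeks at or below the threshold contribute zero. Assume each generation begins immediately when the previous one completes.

Weekly DD (7 × max(0, T̄ − 11.8)): 102.2, 79.1, 59.5, 56.0, 79.1, 49.0, 60.9, 75.6, 0.0, 95.9, 115.5, 66.5, 25.2, 30.1, 123.2, 97.3, 49.7.
Season total = 1164.8 DD.
Complete generations = ⌊1164.8 / 424⌋ = 2.

2 generations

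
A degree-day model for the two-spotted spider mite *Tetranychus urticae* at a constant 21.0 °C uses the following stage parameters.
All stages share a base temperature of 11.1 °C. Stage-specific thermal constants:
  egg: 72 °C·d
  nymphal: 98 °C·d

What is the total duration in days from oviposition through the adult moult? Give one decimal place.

17.2 days

Daily accumulation at 21.0 °C = 21.0 − 11.1 = 9.9 DD/day.
Total K = 72 + 98 = 170 DD.
Total duration = 170 / 9.9 = 17.172 ≈ 17.2 days.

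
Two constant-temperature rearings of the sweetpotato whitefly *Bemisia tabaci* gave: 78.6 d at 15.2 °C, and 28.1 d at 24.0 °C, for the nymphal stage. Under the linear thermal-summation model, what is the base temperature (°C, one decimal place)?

10.3 °C

Under the model K = D·(T − T_b), so D₁·(T₁ − T_b) = D₂·(T₂ − T_b).
78.6·(15.2 − T_b) = 28.1·(24.0 − T_b)
T_b = (78.6·15.2 − 28.1·24.0) / (78.6 − 28.1) = 520.32 / 50.5 = 10.303 °C ≈ 10.3 °C.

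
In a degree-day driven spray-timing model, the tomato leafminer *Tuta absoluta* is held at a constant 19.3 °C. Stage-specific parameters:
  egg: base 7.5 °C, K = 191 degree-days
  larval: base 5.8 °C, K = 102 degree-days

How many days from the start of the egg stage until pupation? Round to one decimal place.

23.7 days

egg: 191 / (19.3 − 7.5) = 191 / 11.8 = 16.186 d.
larval: 102 / (19.3 − 5.8) = 102 / 13.5 = 7.556 d.
Sum = 23.742 ≈ 23.7 days.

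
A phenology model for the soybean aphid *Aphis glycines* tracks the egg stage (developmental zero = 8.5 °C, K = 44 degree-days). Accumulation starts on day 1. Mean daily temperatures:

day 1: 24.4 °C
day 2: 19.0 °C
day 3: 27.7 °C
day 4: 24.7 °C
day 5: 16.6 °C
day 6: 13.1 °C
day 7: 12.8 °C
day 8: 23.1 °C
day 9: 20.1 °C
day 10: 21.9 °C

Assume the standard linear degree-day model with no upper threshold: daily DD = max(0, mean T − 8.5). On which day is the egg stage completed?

day 3

Daily DD above 8.5 °C: 15.9, 10.5, 19.2, 16.2, 8.1, 4.6, 4.3, 14.6, 11.6, 13.4.
Cumulative: 15.9, 26.4, 45.6, 61.8, 69.9, 74.5, 78.8, 93.4, 105.0, 118.4.
The total first reaches 44 DD on day 3.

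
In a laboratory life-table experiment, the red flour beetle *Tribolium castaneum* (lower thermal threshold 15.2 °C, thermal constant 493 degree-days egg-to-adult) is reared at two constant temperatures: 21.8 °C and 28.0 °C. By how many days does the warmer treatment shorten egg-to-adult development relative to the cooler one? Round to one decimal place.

At 21.8 °C: 493 / (21.8 − 15.2) = 493 / 6.6 = 74.697 d.
At 28.0 °C: 493 / (28.0 − 15.2) = 493 / 12.8 = 38.516 d.
Difference = |74.697 − 38.516| = 36.181 ≈ 36.2 days.

36.2 days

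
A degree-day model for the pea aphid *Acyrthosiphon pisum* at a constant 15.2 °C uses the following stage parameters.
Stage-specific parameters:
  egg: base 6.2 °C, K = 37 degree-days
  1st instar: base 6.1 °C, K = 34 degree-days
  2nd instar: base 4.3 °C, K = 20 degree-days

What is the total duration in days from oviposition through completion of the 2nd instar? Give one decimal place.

9.7 days

egg: 37 / (15.2 − 6.2) = 37 / 9.0 = 4.111 d.
1st instar: 34 / (15.2 − 6.1) = 34 / 9.1 = 3.736 d.
2nd instar: 20 / (15.2 − 4.3) = 20 / 10.9 = 1.835 d.
Sum = 9.682 ≈ 9.7 days.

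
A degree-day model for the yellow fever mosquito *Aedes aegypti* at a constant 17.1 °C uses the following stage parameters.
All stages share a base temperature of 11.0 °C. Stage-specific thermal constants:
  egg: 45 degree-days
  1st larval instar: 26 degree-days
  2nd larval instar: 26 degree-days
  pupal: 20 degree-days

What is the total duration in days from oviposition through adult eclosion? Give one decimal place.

19.2 days

Daily accumulation at 17.1 °C = 17.1 − 11.0 = 6.1 DD/day.
Total K = 45 + 26 + 26 + 20 = 117 DD.
Total duration = 117 / 6.1 = 19.180 ≈ 19.2 days.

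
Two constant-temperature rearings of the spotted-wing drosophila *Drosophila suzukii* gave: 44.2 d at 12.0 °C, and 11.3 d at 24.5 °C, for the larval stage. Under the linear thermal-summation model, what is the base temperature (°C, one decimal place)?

Linear rate model ⇒ the product D·(T − T_b) is constant across temperatures.
44.2·(12.0 − T_b) = 11.3·(24.5 − T_b)
T_b = (44.2·12.0 − 11.3·24.5) / (44.2 − 11.3) = 253.55 / 32.9 = 7.707 °C ≈ 7.7 °C.

7.7 °C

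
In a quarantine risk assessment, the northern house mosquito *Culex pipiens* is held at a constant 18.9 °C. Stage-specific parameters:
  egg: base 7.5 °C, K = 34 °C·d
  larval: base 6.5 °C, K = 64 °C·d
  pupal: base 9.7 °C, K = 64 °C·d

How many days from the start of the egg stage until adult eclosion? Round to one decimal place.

15.1 days

egg: 34 / (18.9 − 7.5) = 34 / 11.4 = 2.982 d.
larval: 64 / (18.9 − 6.5) = 64 / 12.4 = 5.161 d.
pupal: 64 / (18.9 − 9.7) = 64 / 9.2 = 6.957 d.
Sum = 15.100 ≈ 15.1 days.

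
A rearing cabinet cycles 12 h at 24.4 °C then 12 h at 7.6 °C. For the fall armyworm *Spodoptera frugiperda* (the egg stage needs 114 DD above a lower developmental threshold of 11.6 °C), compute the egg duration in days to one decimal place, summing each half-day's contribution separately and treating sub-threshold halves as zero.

17.8 days

Day half: max(0, 24.4 − 11.6) × 0.5 = 12.8 × 0.5 = 6.40 DD.
Night half: max(0, 7.6 − 11.6) × 0.5 = 0.0 × 0.5 = 0.00 DD.
Per 24 h: 6.40 DD/day.
Duration = 114 / 6.40 = 17.812 ≈ 17.8 days.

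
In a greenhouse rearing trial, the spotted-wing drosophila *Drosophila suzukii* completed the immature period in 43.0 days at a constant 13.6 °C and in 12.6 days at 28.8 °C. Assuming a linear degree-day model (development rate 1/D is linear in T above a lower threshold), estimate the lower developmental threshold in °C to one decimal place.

Equal thermal constants: D₁(T₁ − T_b) = D₂(T₂ − T_b).
43.0·(13.6 − T_b) = 12.6·(28.8 − T_b)
T_b = (43.0·13.6 − 12.6·28.8) / (43.0 − 12.6) = 221.92 / 30.4 = 7.300 °C ≈ 7.3 °C.

7.3 °C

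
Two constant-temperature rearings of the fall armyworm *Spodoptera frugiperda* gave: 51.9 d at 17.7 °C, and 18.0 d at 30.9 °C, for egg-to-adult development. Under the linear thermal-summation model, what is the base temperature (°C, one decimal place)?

10.7 °C

Equal thermal constants: D₁(T₁ − T_b) = D₂(T₂ − T_b).
51.9·(17.7 − T_b) = 18.0·(30.9 − T_b)
T_b = (51.9·17.7 − 18.0·30.9) / (51.9 − 18.0) = 362.43 / 33.9 = 10.691 °C ≈ 10.7 °C.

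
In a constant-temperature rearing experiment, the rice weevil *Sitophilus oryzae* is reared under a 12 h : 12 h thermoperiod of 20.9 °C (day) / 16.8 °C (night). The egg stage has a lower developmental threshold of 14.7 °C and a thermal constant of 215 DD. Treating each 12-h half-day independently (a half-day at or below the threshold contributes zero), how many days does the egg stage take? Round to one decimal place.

51.8 days

Day half: max(0, 20.9 − 14.7) × 0.5 = 6.2 × 0.5 = 3.10 DD.
Night half: max(0, 16.8 − 14.7) × 0.5 = 2.1 × 0.5 = 1.05 DD.
Per 24 h: 4.15 DD/day.
Duration = 215 / 4.15 = 51.807 ≈ 51.8 days.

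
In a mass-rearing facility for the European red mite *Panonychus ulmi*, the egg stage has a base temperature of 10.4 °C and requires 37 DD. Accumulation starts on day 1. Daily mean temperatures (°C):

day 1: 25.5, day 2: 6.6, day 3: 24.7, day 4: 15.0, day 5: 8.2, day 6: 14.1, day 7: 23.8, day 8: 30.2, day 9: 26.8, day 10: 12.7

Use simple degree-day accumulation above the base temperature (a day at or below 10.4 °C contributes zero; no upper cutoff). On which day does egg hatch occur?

day 6

Daily DD above 10.4 °C: 15.1, 0.0, 14.3, 4.6, 0.0, 3.7, 13.4, 19.8, 16.4, 2.3.
Cumulative: 15.1, 15.1, 29.4, 34.0, 34.0, 37.7, 51.1, 70.9, 87.3, 89.6.
The total first reaches 37 DD on day 6.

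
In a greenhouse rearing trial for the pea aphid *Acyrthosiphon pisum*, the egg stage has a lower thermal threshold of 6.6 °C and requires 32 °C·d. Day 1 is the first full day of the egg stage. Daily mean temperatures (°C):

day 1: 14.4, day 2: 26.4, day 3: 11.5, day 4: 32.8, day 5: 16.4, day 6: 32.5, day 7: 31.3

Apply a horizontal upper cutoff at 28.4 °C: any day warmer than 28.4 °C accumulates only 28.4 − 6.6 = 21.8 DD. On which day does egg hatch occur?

Daily DD above 6.6 °C (capped at 21.8): 7.8, 19.8, 4.9, 21.8, 9.8, 21.8, 21.8.
Cumulative: 7.8, 27.6, 32.5, 54.3, 64.1, 85.9, 107.7.
The total first reaches 32 DD on day 3.

day 3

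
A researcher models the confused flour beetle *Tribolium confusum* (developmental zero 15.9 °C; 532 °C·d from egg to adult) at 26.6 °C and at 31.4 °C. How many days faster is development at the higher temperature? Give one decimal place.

At 26.6 °C: 532 / (26.6 − 15.9) = 532 / 10.7 = 49.720 d.
At 31.4 °C: 532 / (31.4 − 15.9) = 532 / 15.5 = 34.323 d.
Difference = |49.720 − 34.323| = 15.397 ≈ 15.4 days.

15.4 days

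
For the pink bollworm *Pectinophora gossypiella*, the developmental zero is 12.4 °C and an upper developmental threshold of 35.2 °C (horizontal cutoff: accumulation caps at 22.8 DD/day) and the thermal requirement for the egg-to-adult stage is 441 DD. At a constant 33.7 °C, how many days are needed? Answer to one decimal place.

Daily accumulation = 33.7 − 12.4 = 21.3 DD/day.
Duration = 441 / 21.3 = 20.704 ≈ 20.7 days.

20.7 days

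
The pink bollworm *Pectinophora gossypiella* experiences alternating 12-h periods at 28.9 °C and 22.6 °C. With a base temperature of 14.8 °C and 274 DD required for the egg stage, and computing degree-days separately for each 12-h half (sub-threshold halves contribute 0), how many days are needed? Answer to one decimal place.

Day half: max(0, 28.9 − 14.8) × 0.5 = 14.1 × 0.5 = 7.05 DD.
Night half: max(0, 22.6 − 14.8) × 0.5 = 7.8 × 0.5 = 3.90 DD.
Per 24 h: 10.95 DD/day.
Duration = 274 / 10.95 = 25.023 ≈ 25.0 days.

25.0 days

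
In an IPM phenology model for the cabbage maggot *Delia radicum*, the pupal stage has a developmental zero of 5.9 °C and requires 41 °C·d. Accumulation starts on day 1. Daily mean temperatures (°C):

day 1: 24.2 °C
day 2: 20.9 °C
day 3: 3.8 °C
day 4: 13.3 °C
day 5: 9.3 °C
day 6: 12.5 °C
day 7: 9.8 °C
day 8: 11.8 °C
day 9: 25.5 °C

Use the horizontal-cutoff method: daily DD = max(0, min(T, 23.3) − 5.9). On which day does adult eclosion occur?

Daily DD above 5.9 °C (capped at 17.4): 17.4, 15.0, 0.0, 7.4, 3.4, 6.6, 3.9, 5.9, 17.4.
Cumulative: 17.4, 32.4, 32.4, 39.8, 43.2, 49.8, 53.7, 59.6, 77.0.
The total first reaches 41 DD on day 5.

day 5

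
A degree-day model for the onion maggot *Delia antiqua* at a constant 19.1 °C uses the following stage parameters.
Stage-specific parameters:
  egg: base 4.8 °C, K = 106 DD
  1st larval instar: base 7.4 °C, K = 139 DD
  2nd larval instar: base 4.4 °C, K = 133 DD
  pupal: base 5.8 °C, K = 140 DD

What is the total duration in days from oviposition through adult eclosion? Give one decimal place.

egg: 106 / (19.1 − 4.8) = 106 / 14.3 = 7.413 d.
1st larval instar: 139 / (19.1 − 7.4) = 139 / 11.7 = 11.880 d.
2nd larval instar: 133 / (19.1 − 4.4) = 133 / 14.7 = 9.048 d.
pupal: 140 / (19.1 − 5.8) = 140 / 13.3 = 10.526 d.
Sum = 38.867 ≈ 38.9 days.

38.9 days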